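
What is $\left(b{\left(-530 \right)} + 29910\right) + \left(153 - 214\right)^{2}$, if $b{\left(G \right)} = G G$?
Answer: $314531$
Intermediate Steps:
$b{\left(G \right)} = G^{2}$
$\left(b{\left(-530 \right)} + 29910\right) + \left(153 - 214\right)^{2} = \left(\left(-530\right)^{2} + 29910\right) + \left(153 - 214\right)^{2} = \left(280900 + 29910\right) + \left(-61\right)^{2} = 310810 + 3721 = 314531$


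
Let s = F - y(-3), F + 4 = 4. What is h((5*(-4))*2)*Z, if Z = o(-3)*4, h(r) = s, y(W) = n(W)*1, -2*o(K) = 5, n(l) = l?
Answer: -30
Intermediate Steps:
F = 0 (F = -4 + 4 = 0)
o(K) = -5/2 (o(K) = -1/2*5 = -5/2)
y(W) = W (y(W) = W*1 = W)
s = 3 (s = 0 - 1*(-3) = 0 + 3 = 3)
h(r) = 3
Z = -10 (Z = -5/2*4 = -10)
h((5*(-4))*2)*Z = 3*(-10) = -30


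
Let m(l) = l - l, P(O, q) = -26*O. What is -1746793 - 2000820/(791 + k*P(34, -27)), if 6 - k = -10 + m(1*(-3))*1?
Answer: -7774308703/4451 ≈ -1.7466e+6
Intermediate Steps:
m(l) = 0
k = 16 (k = 6 - (-10 + 0*1) = 6 - (-10 + 0) = 6 - 1*(-10) = 6 + 10 = 16)
-1746793 - 2000820/(791 + k*P(34, -27)) = -1746793 - 2000820/(791 + 16*(-26*34)) = -1746793 - 2000820/(791 + 16*(-884)) = -1746793 - 2000820/(791 - 14144) = -1746793 - 2000820/(-13353) = -1746793 - 2000820*(-1/13353) = -1746793 + 666940/4451 = -7774308703/4451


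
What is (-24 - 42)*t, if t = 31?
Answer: -2046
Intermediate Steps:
(-24 - 42)*t = (-24 - 42)*31 = -66*31 = -2046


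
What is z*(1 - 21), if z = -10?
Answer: 200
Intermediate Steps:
z*(1 - 21) = -10*(1 - 21) = -10*(-20) = 200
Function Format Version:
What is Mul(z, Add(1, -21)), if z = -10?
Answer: 200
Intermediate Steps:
Mul(z, Add(1, -21)) = Mul(-10, Add(1, -21)) = Mul(-10, -20) = 200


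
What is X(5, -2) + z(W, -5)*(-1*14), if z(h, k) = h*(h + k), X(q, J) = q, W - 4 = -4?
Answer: 5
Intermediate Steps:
W = 0 (W = 4 - 4 = 0)
X(5, -2) + z(W, -5)*(-1*14) = 5 + (0*(0 - 5))*(-1*14) = 5 + (0*(-5))*(-14) = 5 + 0*(-14) = 5 + 0 = 5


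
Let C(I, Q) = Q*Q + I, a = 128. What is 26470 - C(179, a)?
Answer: 9907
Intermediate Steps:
C(I, Q) = I + Q² (C(I, Q) = Q² + I = I + Q²)
26470 - C(179, a) = 26470 - (179 + 128²) = 26470 - (179 + 16384) = 26470 - 1*16563 = 26470 - 16563 = 9907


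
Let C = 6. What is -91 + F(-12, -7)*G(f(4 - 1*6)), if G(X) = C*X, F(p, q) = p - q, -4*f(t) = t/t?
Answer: -167/2 ≈ -83.500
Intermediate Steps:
f(t) = -¼ (f(t) = -t/(4*t) = -¼*1 = -¼)
G(X) = 6*X
-91 + F(-12, -7)*G(f(4 - 1*6)) = -91 + (-12 - 1*(-7))*(6*(-¼)) = -91 + (-12 + 7)*(-3/2) = -91 - 5*(-3/2) = -91 + 15/2 = -167/2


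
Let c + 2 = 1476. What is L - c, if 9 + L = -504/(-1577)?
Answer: -2338187/1577 ≈ -1482.7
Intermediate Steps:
c = 1474 (c = -2 + 1476 = 1474)
L = -13689/1577 (L = -9 - 504/(-1577) = -9 - 504*(-1/1577) = -9 + 504/1577 = -13689/1577 ≈ -8.6804)
L - c = -13689/1577 - 1*1474 = -13689/1577 - 1474 = -2338187/1577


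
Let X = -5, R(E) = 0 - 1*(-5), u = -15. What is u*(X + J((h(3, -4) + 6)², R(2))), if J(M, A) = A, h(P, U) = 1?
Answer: 0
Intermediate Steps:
R(E) = 5 (R(E) = 0 + 5 = 5)
u*(X + J((h(3, -4) + 6)², R(2))) = -15*(-5 + 5) = -15*0 = 0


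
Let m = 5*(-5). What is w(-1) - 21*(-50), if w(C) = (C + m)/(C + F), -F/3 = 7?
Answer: 11563/11 ≈ 1051.2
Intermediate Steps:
F = -21 (F = -3*7 = -21)
m = -25
w(C) = (-25 + C)/(-21 + C) (w(C) = (C - 25)/(C - 21) = (-25 + C)/(-21 + C))
w(-1) - 21*(-50) = (-25 - 1)/(-21 - 1) - 21*(-50) = -26/(-22) + 1050 = -1/22*(-26) + 1050 = 13/11 + 1050 = 11563/11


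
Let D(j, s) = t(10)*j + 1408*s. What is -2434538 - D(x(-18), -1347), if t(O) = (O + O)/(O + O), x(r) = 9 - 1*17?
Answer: -537954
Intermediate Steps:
x(r) = -8 (x(r) = 9 - 17 = -8)
t(O) = 1 (t(O) = (2*O)/((2*O)) = (2*O)*(1/(2*O)) = 1)
D(j, s) = j + 1408*s (D(j, s) = 1*j + 1408*s = j + 1408*s)
-2434538 - D(x(-18), -1347) = -2434538 - (-8 + 1408*(-1347)) = -2434538 - (-8 - 1896576) = -2434538 - 1*(-1896584) = -2434538 + 1896584 = -537954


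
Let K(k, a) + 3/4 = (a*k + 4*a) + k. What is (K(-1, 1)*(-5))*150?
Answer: -1875/2 ≈ -937.50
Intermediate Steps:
K(k, a) = -3/4 + k + 4*a + a*k (K(k, a) = -3/4 + ((a*k + 4*a) + k) = -3/4 + ((4*a + a*k) + k) = -3/4 + (k + 4*a + a*k) = -3/4 + k + 4*a + a*k)
(K(-1, 1)*(-5))*150 = ((-3/4 - 1 + 4*1 + 1*(-1))*(-5))*150 = ((-3/4 - 1 + 4 - 1)*(-5))*150 = ((5/4)*(-5))*150 = -25/4*150 = -1875/2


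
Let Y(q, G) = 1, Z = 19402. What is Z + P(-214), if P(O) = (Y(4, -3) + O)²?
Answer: 64771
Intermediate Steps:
P(O) = (1 + O)²
Z + P(-214) = 19402 + (1 - 214)² = 19402 + (-213)² = 19402 + 45369 = 64771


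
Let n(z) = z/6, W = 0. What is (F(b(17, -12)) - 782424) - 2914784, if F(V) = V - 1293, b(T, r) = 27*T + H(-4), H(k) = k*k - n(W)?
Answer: -3698026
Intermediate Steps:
n(z) = z/6 (n(z) = z*(1/6) = z/6)
H(k) = k**2 (H(k) = k*k - 0/6 = k**2 - 1*0 = k**2 + 0 = k**2)
b(T, r) = 16 + 27*T (b(T, r) = 27*T + (-4)**2 = 27*T + 16 = 16 + 27*T)
F(V) = -1293 + V
(F(b(17, -12)) - 782424) - 2914784 = ((-1293 + (16 + 27*17)) - 782424) - 2914784 = ((-1293 + (16 + 459)) - 782424) - 2914784 = ((-1293 + 475) - 782424) - 2914784 = (-818 - 782424) - 2914784 = -783242 - 2914784 = -3698026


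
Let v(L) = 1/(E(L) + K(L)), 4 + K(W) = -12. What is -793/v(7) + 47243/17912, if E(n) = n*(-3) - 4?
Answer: 582420099/17912 ≈ 32516.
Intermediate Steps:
E(n) = -4 - 3*n (E(n) = -3*n - 4 = -4 - 3*n)
K(W) = -16 (K(W) = -4 - 12 = -16)
v(L) = 1/(-20 - 3*L) (v(L) = 1/((-4 - 3*L) - 16) = 1/(-20 - 3*L))
-793/v(7) + 47243/17912 = -793/((-1/(20 + 3*7))) + 47243/17912 = -793/((-1/(20 + 21))) + 47243*(1/17912) = -793/((-1/41)) + 47243/17912 = -793/((-1*1/41)) + 47243/17912 = -793/(-1/41) + 47243/17912 = -793*(-41) + 47243/17912 = 32513 + 47243/17912 = 582420099/17912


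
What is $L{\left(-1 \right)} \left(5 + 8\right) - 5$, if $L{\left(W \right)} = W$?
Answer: $-18$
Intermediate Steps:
$L{\left(-1 \right)} \left(5 + 8\right) - 5 = - (5 + 8) - 5 = \left(-1\right) 13 - 5 = -13 - 5 = -18$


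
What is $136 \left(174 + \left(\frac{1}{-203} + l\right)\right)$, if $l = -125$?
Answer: $\frac{1352656}{203} \approx 6663.3$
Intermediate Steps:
$136 \left(174 + \left(\frac{1}{-203} + l\right)\right) = 136 \left(174 - \left(125 - \frac{1}{-203}\right)\right) = 136 \left(174 - \frac{25376}{203}\right) = 136 \cdot \frac{9946}{203} = \frac{1352656}{203}$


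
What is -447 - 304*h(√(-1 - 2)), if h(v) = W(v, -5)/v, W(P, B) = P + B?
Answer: -751 - 1520*I*√3/3 ≈ -751.0 - 877.57*I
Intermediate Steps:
W(P, B) = B + P
h(v) = (-5 + v)/v
-447 - 304*h(√(-1 - 2)) = -447 - 304*(-5 + √(-1 - 2))/(√(-1 - 2)) = -447 - 304*(-5 + √(-3))/(√(-3)) = -447 - 304*(-5 + I*√3)/(I*√3) = -447 - 304*(-I*√3/3)*(-5 + I*√3) = -447 - (-304)*I*√3*(-5 + I*√3)/3 = -447 + 304*I*√3*(-5 + I*√3)/3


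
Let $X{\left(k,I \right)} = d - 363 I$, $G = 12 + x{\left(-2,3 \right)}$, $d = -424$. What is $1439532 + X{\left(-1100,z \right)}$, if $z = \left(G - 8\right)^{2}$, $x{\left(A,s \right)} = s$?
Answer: $1421321$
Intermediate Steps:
$G = 15$ ($G = 12 + 3 = 15$)
$z = 49$ ($z = \left(15 - 8\right)^{2} = 7^{2} = 49$)
$X{\left(k,I \right)} = -424 - 363 I$
$1439532 + X{\left(-1100,z \right)} = 1439532 - 18211 = 1421321$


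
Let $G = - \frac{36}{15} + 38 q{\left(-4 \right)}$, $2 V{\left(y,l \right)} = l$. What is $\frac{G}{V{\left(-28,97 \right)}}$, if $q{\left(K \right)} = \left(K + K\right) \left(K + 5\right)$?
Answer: $- \frac{3064}{485} \approx -6.3175$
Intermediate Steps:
$q{\left(K \right)} = 2 K \left(5 + K\right)$
$V{\left(y,l \right)} = \frac{l}{2}$
$G = - \frac{1532}{5}$ ($G = - \frac{36}{15} + 38 \cdot 2 \left(-4\right) \left(5 - 4\right) = \left(-36\right) \frac{1}{15} + 38 \cdot 2 \left(-4\right) 1 = - \frac{12}{5} + 38 \left(-8\right) = - \frac{12}{5} - 304 = - \frac{1532}{5} \approx -306.4$)
$\frac{G}{V{\left(-28,97 \right)}} = - \frac{1532}{5 \cdot \frac{1}{2} \cdot 97} = - \frac{1532}{5 \cdot \frac{97}{2}} = \left(- \frac{1532}{5}\right) \frac{2}{97} = - \frac{3064}{485}$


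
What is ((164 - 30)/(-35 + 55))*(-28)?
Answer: -938/5 ≈ -187.60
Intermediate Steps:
((164 - 30)/(-35 + 55))*(-28) = (134/20)*(-28) = (134*(1/20))*(-28) = (67/10)*(-28) = -938/5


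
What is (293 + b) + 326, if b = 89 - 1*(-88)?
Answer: 796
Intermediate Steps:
b = 177 (b = 89 + 88 = 177)
(293 + b) + 326 = (293 + 177) + 326 = 470 + 326 = 796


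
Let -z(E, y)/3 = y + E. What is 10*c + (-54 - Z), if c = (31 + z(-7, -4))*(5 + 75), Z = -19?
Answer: 51165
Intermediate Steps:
z(E, y) = -3*E - 3*y (z(E, y) = -3*(y + E) = -3*(E + y) = -3*E - 3*y)
c = 5120 (c = (31 + (-3*(-7) - 3*(-4)))*(5 + 75) = (31 + (21 + 12))*80 = (31 + 33)*80 = 64*80 = 5120)
10*c + (-54 - Z) = 10*5120 + (-54 - 1*(-19)) = 51200 + (-54 + 19) = 51200 - 35 = 51165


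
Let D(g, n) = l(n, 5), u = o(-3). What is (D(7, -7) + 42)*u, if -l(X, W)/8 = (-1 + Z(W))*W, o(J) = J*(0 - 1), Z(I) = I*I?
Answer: -2754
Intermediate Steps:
Z(I) = I**2
o(J) = -J (o(J) = J*(-1) = -J)
l(X, W) = -8*W*(-1 + W**2) (l(X, W) = -8*(-1 + W**2)*W = -8*W*(-1 + W**2))
u = 3 (u = -1*(-3) = 3)
D(g, n) = -960 (D(g, n) = 8*5*(1 - 1*5**2) = 8*5*(1 - 1*25) = 8*5*(1 - 25) = 8*5*(-24) = -960)
(D(7, -7) + 42)*u = (-960 + 42)*3 = -918*3 = -2754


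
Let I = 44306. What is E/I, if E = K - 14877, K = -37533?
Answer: -26205/22153 ≈ -1.1829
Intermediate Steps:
E = -52410 (E = -37533 - 14877 = -52410)
E/I = -52410/44306 = -52410*1/44306 = -26205/22153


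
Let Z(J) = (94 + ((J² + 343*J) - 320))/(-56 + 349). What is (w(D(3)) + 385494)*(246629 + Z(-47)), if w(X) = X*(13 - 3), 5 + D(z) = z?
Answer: 27849786842366/293 ≈ 9.5051e+10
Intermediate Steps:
D(z) = -5 + z
Z(J) = -226/293 + J²/293 + 343*J/293 (Z(J) = (94 + (-320 + J² + 343*J))/293 = (-226 + J² + 343*J)*(1/293) = -226/293 + J²/293 + 343*J/293)
w(X) = 10*X (w(X) = X*10 = 10*X)
(w(D(3)) + 385494)*(246629 + Z(-47)) = (10*(-5 + 3) + 385494)*(246629 + (-226/293 + (1/293)*(-47)² + (343/293)*(-47))) = (10*(-2) + 385494)*(246629 + (-226/293 + (1/293)*2209 - 16121/293)) = (-20 + 385494)*(246629 + (-226/293 + 2209/293 - 16121/293)) = 385474*(246629 - 14138/293) = 385474*(72248159/293) = 27849786842366/293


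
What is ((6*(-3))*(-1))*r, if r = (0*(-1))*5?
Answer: 0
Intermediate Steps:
r = 0 (r = 0*5 = 0)
((6*(-3))*(-1))*r = ((6*(-3))*(-1))*0 = -18*(-1)*0 = 18*0 = 0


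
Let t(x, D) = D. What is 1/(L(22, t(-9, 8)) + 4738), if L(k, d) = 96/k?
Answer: 11/52166 ≈ 0.00021087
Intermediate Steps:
1/(L(22, t(-9, 8)) + 4738) = 1/(96/22 + 4738) = 1/(96*(1/22) + 4738) = 1/(48/11 + 4738) = 1/(52166/11) = 11/52166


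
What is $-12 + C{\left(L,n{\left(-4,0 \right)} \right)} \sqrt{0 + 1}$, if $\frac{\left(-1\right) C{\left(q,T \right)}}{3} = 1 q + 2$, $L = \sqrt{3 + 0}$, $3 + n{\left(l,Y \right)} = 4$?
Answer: $-18 - 3 \sqrt{3} \approx -23.196$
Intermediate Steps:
$n{\left(l,Y \right)} = 1$ ($n{\left(l,Y \right)} = -3 + 4 = 1$)
$L = \sqrt{3} \approx 1.732$
$C{\left(q,T \right)} = -6 - 3 q$ ($C{\left(q,T \right)} = - 3 \left(1 q + 2\right) = - 3 \left(q + 2\right) = - 3 \left(2 + q\right) = -6 - 3 q$)
$-12 + C{\left(L,n{\left(-4,0 \right)} \right)} \sqrt{0 + 1} = -12 + \left(-6 - 3 \sqrt{3}\right) \sqrt{0 + 1} = -12 + \left(-6 - 3 \sqrt{3}\right) \sqrt{1} = -12 + \left(-6 - 3 \sqrt{3}\right) 1 = -12 - \left(6 + 3 \sqrt{3}\right) = -18 - 3 \sqrt{3}$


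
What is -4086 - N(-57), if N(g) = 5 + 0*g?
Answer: -4091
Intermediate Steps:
N(g) = 5 (N(g) = 5 + 0 = 5)
-4086 - N(-57) = -4086 - 1*5 = -4086 - 5 = -4091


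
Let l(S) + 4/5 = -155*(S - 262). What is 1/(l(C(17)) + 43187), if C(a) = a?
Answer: 5/405806 ≈ 1.2321e-5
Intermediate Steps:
l(S) = 203046/5 - 155*S (l(S) = -⅘ - 155*(S - 262) = -⅘ - 155*(-262 + S) = -⅘ + (40610 - 155*S) = 203046/5 - 155*S)
1/(l(C(17)) + 43187) = 1/((203046/5 - 155*17) + 43187) = 1/((203046/5 - 2635) + 43187) = 1/(189871/5 + 43187) = 1/(405806/5) = 5/405806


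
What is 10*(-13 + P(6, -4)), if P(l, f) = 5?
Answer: -80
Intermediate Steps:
10*(-13 + P(6, -4)) = 10*(-13 + 5) = 10*(-8) = -80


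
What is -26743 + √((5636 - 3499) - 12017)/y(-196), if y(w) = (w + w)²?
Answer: -26743 + I*√2470/76832 ≈ -26743.0 + 0.00064685*I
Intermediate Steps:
y(w) = 4*w² (y(w) = (2*w)² = 4*w²)
-26743 + √((5636 - 3499) - 12017)/y(-196) = -26743 + √((5636 - 3499) - 12017)/((4*(-196)²)) = -26743 + √(2137 - 12017)/((4*38416)) = -26743 + √(-9880)/153664 = -26743 + (2*I*√2470)*(1/153664) = -26743 + I*√2470/76832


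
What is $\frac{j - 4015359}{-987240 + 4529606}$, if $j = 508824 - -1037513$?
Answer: $- \frac{1234511}{1771183} \approx -0.697$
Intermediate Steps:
$j = 1546337$ ($j = 508824 + 1037513 = 1546337$)
$\frac{j - 4015359}{-987240 + 4529606} = \frac{1546337 - 4015359}{-987240 + 4529606} = - \frac{2469022}{3542366} = \left(-2469022\right) \frac{1}{3542366} = - \frac{1234511}{1771183}$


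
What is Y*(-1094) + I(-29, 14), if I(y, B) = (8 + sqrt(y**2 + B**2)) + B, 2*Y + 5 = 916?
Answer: -498295 + sqrt(1037) ≈ -4.9826e+5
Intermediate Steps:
Y = 911/2 (Y = -5/2 + (1/2)*916 = -5/2 + 458 = 911/2 ≈ 455.50)
I(y, B) = 8 + B + sqrt(B**2 + y**2) (I(y, B) = (8 + sqrt(B**2 + y**2)) + B = 8 + B + sqrt(B**2 + y**2))
Y*(-1094) + I(-29, 14) = (911/2)*(-1094) + (8 + 14 + sqrt(14**2 + (-29)**2)) = -498317 + (8 + 14 + sqrt(196 + 841)) = -498317 + (8 + 14 + sqrt(1037)) = -498317 + (22 + sqrt(1037)) = -498295 + sqrt(1037)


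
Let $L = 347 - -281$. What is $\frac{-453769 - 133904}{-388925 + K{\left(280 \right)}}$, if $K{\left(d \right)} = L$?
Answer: $\frac{34569}{22841} \approx 1.5135$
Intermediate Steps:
$L = 628$ ($L = 347 + 281 = 628$)
$K{\left(d \right)} = 628$
$\frac{-453769 - 133904}{-388925 + K{\left(280 \right)}} = \frac{-453769 - 133904}{-388925 + 628} = - \frac{587673}{-388297} = \left(-587673\right) \left(- \frac{1}{388297}\right) = \frac{34569}{22841}$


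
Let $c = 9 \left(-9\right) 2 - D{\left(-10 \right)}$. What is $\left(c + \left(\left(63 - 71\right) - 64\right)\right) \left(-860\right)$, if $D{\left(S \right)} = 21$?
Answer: $219300$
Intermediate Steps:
$c = -183$ ($c = 9 \left(-9\right) 2 - 21 = \left(-81\right) 2 - 21 = -162 - 21 = -183$)
$\left(c + \left(\left(63 - 71\right) - 64\right)\right) \left(-860\right) = \left(-183 + \left(\left(63 - 71\right) - 64\right)\right) \left(-860\right) = \left(-183 - 72\right) \left(-860\right) = \left(-255\right) \left(-860\right) = 219300$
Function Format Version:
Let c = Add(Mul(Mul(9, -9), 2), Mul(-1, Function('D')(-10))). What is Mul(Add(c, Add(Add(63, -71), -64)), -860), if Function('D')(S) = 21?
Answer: 219300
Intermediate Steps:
c = -183 (c = Add(Mul(Mul(9, -9), 2), Mul(-1, 21)) = Add(Mul(-81, 2), -21) = Add(-162, -21) = -183)
Mul(Add(c, Add(Add(63, -71), -64)), -860) = Mul(Add(-183, Add(Add(63, -71), -64)), -860) = Mul(Add(-183, Add(-8, -64)), -860) = Mul(Add(-183, -72), -860) = Mul(-255, -860) = 219300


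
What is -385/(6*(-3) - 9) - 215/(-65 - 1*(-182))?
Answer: 4360/351 ≈ 12.422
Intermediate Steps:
-385/(6*(-3) - 9) - 215/(-65 - 1*(-182)) = -385/(-18 - 9) - 215/(-65 + 182) = -385/(-27) - 215/117 = -385*(-1/27) - 215*1/117 = 385/27 - 215/117 = 4360/351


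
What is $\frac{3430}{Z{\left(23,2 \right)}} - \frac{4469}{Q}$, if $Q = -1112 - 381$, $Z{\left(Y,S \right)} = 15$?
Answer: $\frac{1037605}{4479} \approx 231.66$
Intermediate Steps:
$Q = -1493$ ($Q = -1112 - 381 = -1493$)
$\frac{3430}{Z{\left(23,2 \right)}} - \frac{4469}{Q} = \frac{3430}{15} - \frac{4469}{-1493} = 3430 \cdot \frac{1}{15} - - \frac{4469}{1493} = \frac{686}{3} + \frac{4469}{1493} = \frac{1037605}{4479}$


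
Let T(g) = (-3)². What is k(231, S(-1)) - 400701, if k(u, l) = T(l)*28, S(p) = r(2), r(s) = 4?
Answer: -400449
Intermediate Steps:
S(p) = 4
T(g) = 9
k(u, l) = 252 (k(u, l) = 9*28 = 252)
k(231, S(-1)) - 400701 = 252 - 400701 = -400449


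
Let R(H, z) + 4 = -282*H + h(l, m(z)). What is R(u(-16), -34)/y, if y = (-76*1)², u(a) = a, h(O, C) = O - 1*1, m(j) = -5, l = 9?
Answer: 1129/1444 ≈ 0.78186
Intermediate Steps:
h(O, C) = -1 + O (h(O, C) = O - 1 = -1 + O)
R(H, z) = 4 - 282*H (R(H, z) = -4 + (-282*H + (-1 + 9)) = -4 + (-282*H + 8) = -4 + (8 - 282*H) = 4 - 282*H)
y = 5776 (y = (-76)² = 5776)
R(u(-16), -34)/y = (4 - 282*(-16))/5776 = (4 + 4512)*(1/5776) = 4516*(1/5776) = 1129/1444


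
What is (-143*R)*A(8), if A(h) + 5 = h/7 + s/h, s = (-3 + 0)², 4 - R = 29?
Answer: -546975/56 ≈ -9767.4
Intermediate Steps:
R = -25 (R = 4 - 1*29 = 4 - 29 = -25)
s = 9 (s = (-3)² = 9)
A(h) = -5 + 9/h + h/7 (A(h) = -5 + (h/7 + 9/h) = -5 + (9/h + h/7) = -5 + 9/h + h/7)
(-143*R)*A(8) = (-(-3575))*(-5 + 9/8 + (⅐)*8) = (-143*(-25))*(-5 + 9*(⅛) + 8/7) = 3575*(-5 + 9/8 + 8/7) = 3575*(-153/56) = -546975/56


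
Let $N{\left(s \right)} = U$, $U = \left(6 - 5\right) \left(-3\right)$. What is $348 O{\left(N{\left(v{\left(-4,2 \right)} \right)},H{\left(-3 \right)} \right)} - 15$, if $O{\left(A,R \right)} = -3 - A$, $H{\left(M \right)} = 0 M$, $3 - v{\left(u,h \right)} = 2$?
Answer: $-15$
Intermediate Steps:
$v{\left(u,h \right)} = 1$ ($v{\left(u,h \right)} = 3 - 2 = 1$)
$U = -3$ ($U = 1 \left(-3\right) = -3$)
$H{\left(M \right)} = 0$
$N{\left(s \right)} = -3$
$348 O{\left(N{\left(v{\left(-4,2 \right)} \right)},H{\left(-3 \right)} \right)} - 15 = 348 \left(-3 - -3\right) - 15 = 348 \left(-3 + 3\right) - 15 = 348 \cdot 0 - 15 = 0 - 15 = -15$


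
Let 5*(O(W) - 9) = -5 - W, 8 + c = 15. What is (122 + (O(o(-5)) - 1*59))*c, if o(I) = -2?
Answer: 2499/5 ≈ 499.80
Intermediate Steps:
c = 7 (c = -8 + 15 = 7)
O(W) = 8 - W/5 (O(W) = 9 + (-5 - W)/5 = 9 + (-1 - W/5) = 8 - W/5)
(122 + (O(o(-5)) - 1*59))*c = (122 + ((8 - ⅕*(-2)) - 1*59))*7 = (122 + ((8 + ⅖) - 59))*7 = (122 + (42/5 - 59))*7 = (122 - 253/5)*7 = (357/5)*7 = 2499/5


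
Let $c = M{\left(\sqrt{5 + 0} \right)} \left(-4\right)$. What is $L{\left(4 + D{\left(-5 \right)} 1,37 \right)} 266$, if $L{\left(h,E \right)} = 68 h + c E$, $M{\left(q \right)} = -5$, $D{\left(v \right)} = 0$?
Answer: $269192$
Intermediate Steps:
$c = 20$ ($c = \left(-5\right) \left(-4\right) = 20$)
$L{\left(h,E \right)} = 20 E + 68 h$ ($L{\left(h,E \right)} = 68 h + 20 E = 20 E + 68 h$)
$L{\left(4 + D{\left(-5 \right)} 1,37 \right)} 266 = \left(20 \cdot 37 + 68 \left(4 + 0 \cdot 1\right)\right) 266 = \left(740 + 68 \left(4 + 0\right)\right) 266 = \left(740 + 68 \cdot 4\right) 266 = \left(740 + 272\right) 266 = 1012 \cdot 266 = 269192$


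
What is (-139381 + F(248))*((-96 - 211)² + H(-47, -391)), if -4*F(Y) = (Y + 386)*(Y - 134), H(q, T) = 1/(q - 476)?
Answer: -7761060983700/523 ≈ -1.4839e+10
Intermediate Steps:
H(q, T) = 1/(-476 + q)
F(Y) = -(-134 + Y)*(386 + Y)/4 (F(Y) = -(Y + 386)*(Y - 134)/4 = -(386 + Y)*(-134 + Y)/4 = -(-134 + Y)*(386 + Y)/4)
(-139381 + F(248))*((-96 - 211)² + H(-47, -391)) = (-139381 + (12931 - 63*248 - ¼*248²))*((-96 - 211)² + 1/(-476 - 47)) = (-139381 + (12931 - 15624 - ¼*61504))*((-307)² + 1/(-523)) = (-139381 + (12931 - 15624 - 15376))*(94249 - 1/523) = (-139381 - 18069)*(49292226/523) = -157450*49292226/523 = -7761060983700/523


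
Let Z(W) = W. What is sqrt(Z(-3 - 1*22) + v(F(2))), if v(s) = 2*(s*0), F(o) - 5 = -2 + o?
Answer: 5*I ≈ 5.0*I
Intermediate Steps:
F(o) = 3 + o (F(o) = 5 + (-2 + o) = 3 + o)
v(s) = 0 (v(s) = 2*0 = 0)
sqrt(Z(-3 - 1*22) + v(F(2))) = sqrt((-3 - 1*22) + 0) = sqrt((-3 - 22) + 0) = sqrt(-25 + 0) = sqrt(-25) = 5*I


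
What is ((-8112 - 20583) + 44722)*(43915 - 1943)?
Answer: 672685244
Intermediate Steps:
((-8112 - 20583) + 44722)*(43915 - 1943) = (-28695 + 44722)*41972 = 16027*41972 = 672685244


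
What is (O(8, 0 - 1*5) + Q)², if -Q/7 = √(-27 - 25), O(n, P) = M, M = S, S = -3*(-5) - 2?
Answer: (13 - 14*I*√13)² ≈ -2379.0 - 1312.4*I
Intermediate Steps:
S = 13 (S = 15 - 2 = 13)
M = 13
O(n, P) = 13
Q = -14*I*√13 (Q = -7*√(-27 - 25) = -14*I*√13 ≈ -50.478*I)
(O(8, 0 - 1*5) + Q)² = (13 - 14*I*√13)²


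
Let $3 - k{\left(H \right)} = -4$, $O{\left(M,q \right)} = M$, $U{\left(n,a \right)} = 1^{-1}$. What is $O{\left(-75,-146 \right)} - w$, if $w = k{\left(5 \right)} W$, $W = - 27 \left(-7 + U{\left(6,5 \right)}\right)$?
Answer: $-1209$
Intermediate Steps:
$U{\left(n,a \right)} = 1$
$k{\left(H \right)} = 7$ ($k{\left(H \right)} = 3 - -4 = 3 + 4 = 7$)
$W = 162$ ($W = - 27 \left(-7 + 1\right) = \left(-27\right) \left(-6\right) = 162$)
$w = 1134$ ($w = 7 \cdot 162 = 1134$)
$O{\left(-75,-146 \right)} - w = -75 - 1134 = -1209$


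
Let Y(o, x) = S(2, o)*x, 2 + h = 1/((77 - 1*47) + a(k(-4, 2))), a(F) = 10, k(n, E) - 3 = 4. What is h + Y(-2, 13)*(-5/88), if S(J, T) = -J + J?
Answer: -79/40 ≈ -1.9750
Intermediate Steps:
k(n, E) = 7 (k(n, E) = 3 + 4 = 7)
S(J, T) = 0
h = -79/40 (h = -2 + 1/((77 - 1*47) + 10) = -2 + 1/((77 - 47) + 10) = -2 + 1/(30 + 10) = -2 + 1/40 = -79/40 ≈ -1.9750)
Y(o, x) = 0 (Y(o, x) = 0*x = 0)
h + Y(-2, 13)*(-5/88) = -79/40 + 0*(-5/88) = -79/40 + 0 = -79/40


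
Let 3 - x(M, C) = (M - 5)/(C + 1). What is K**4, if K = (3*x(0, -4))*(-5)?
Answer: 160000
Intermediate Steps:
x(M, C) = 3 - (-5 + M)/(1 + C) (x(M, C) = 3 - (M - 5)/(C + 1) = 3 - (-5 + M)/(1 + C))
K = -20 (K = (3*((8 - 1*0 + 3*(-4))/(1 - 4)))*(-5) = (3*((8 + 0 - 12)/(-3)))*(-5) = (3*(-1/3*(-4)))*(-5) = (3*(4/3))*(-5) = 4*(-5) = -20)
K**4 = (-20)**4 = 160000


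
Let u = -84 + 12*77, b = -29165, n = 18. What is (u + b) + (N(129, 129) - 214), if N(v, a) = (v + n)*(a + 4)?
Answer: -8988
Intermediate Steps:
N(v, a) = (4 + a)*(18 + v) (N(v, a) = (v + 18)*(a + 4) = (18 + v)*(4 + a) = (4 + a)*(18 + v))
u = 840 (u = -84 + 924 = 840)
(u + b) + (N(129, 129) - 214) = (840 - 29165) + ((72 + 4*129 + 18*129 + 129*129) - 214) = -28325 + ((72 + 516 + 2322 + 16641) - 214) = -28325 + (19551 - 214) = -28325 + 19337 = -8988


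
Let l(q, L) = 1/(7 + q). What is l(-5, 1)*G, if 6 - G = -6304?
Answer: 3155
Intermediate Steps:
G = 6310 (G = 6 - 1*(-6304) = 6 + 6304 = 6310)
l(-5, 1)*G = 6310/(7 - 5) = 6310/2 = (½)*6310 = 3155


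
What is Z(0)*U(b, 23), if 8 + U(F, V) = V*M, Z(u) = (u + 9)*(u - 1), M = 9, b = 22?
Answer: -1791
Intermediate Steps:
Z(u) = (-1 + u)*(9 + u) (Z(u) = (9 + u)*(-1 + u) = (-1 + u)*(9 + u))
U(F, V) = -8 + 9*V (U(F, V) = -8 + V*9 = -8 + 9*V)
Z(0)*U(b, 23) = (-9 + 0**2 + 8*0)*(-8 + 9*23) = (-9 + 0 + 0)*(-8 + 207) = -9*199 = -1791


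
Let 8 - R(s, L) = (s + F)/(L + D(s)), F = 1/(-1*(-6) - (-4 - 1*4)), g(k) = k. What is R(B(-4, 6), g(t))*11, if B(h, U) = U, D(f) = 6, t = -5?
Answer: 297/14 ≈ 21.214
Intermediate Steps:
F = 1/14 (F = 1/(6 - (-4 - 4)) = 1/(6 - 1*(-8)) = 1/(6 + 8) = 1/14 ≈ 0.071429)
R(s, L) = 8 - (1/14 + s)/(6 + L) (R(s, L) = 8 - (s + 1/14)/(L + 6) = 8 - (1/14 + s)/(6 + L))
R(B(-4, 6), g(t))*11 = ((671/14 - 1*6 + 8*(-5))/(6 - 5))*11 = ((671/14 - 6 - 40)/1)*11 = (1*(27/14))*11 = (27/14)*11 = 297/14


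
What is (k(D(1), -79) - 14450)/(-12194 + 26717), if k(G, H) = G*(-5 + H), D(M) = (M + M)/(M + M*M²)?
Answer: -14534/14523 ≈ -1.0008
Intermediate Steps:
D(M) = 2*M/(M + M³) (D(M) = (2*M)/(M + M³) = 2*M/(M + M³))
(k(D(1), -79) - 14450)/(-12194 + 26717) = ((2/(1 + 1²))*(-5 - 79) - 14450)/(-12194 + 26717) = ((2/(1 + 1))*(-84) - 14450)/14523 = ((2/2)*(-84) - 14450)*(1/14523) = ((2*(½))*(-84) - 14450)*(1/14523) = (1*(-84) - 14450)*(1/14523) = (-84 - 14450)*(1/14523) = -14534*1/14523 = -14534/14523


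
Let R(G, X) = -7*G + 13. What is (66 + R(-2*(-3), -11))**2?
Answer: 1369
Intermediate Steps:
R(G, X) = 13 - 7*G
(66 + R(-2*(-3), -11))**2 = (66 + (13 - (-14)*(-3)))**2 = (66 + (13 - 7*6))**2 = (66 + (13 - 42))**2 = (66 - 29)**2 = 37**2 = 1369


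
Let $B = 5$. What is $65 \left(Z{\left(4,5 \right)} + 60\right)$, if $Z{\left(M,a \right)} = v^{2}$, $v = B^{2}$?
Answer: $44525$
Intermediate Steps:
$v = 25$ ($v = 5^{2} = 25$)
$Z{\left(M,a \right)} = 625$ ($Z{\left(M,a \right)} = 25^{2} = 625$)
$65 \left(Z{\left(4,5 \right)} + 60\right) = 65 \left(625 + 60\right) = 65 \cdot 685 = 44525$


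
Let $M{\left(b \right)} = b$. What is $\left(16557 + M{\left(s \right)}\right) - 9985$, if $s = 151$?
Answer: $6723$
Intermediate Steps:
$\left(16557 + M{\left(s \right)}\right) - 9985 = \left(16557 + 151\right) - 9985 = 16708 - 9985 = 6723$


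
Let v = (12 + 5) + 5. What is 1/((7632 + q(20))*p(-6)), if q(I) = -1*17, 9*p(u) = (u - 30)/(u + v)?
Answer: -4/7615 ≈ -0.00052528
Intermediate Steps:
v = 22 (v = 17 + 5 = 22)
p(u) = (-30 + u)/(9*(22 + u)) (p(u) = ((u - 30)/(u + 22))/9 = ((-30 + u)/(22 + u))/9 = (-30 + u)/(9*(22 + u)))
q(I) = -17
1/((7632 + q(20))*p(-6)) = 1/((7632 - 17)*(((-30 - 6)/(9*(22 - 6))))) = 1/(7615*(((1/9)*(-36)/16))) = 1/(7615*(((1/9)*(1/16)*(-36)))) = 1/(7615*(-1/4)) = (1/7615)*(-4) = -4/7615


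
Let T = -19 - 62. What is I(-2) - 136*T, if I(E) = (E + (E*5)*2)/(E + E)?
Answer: 22043/2 ≈ 11022.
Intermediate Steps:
T = -81
I(E) = 11/2 (I(E) = (E + (5*E)*2)/((2*E)) = (E + 10*E)*(1/(2*E)) = (11*E)*(1/(2*E)) = 11/2)
I(-2) - 136*T = 11/2 - 136*(-81) = 11/2 + 11016 = 22043/2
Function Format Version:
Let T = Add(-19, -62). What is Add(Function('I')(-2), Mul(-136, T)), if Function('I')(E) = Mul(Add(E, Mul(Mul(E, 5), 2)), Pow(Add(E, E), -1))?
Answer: Rational(22043, 2) ≈ 11022.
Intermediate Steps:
T = -81
Function('I')(E) = Rational(11, 2) (Function('I')(E) = Mul(Add(E, Mul(Mul(5, E), 2)), Pow(Mul(2, E), -1)) = Mul(Add(E, Mul(10, E)), Mul(Rational(1, 2), Pow(E, -1))) = Mul(Mul(11, E), Mul(Rational(1, 2), Pow(E, -1))) = Rational(11, 2))
Add(Function('I')(-2), Mul(-136, T)) = Add(Rational(11, 2), Mul(-136, -81)) = Add(Rational(11, 2), 11016) = Rational(22043, 2)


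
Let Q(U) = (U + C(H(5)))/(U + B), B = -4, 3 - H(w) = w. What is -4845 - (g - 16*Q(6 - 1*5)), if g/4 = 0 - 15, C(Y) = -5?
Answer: -14291/3 ≈ -4763.7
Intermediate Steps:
H(w) = 3 - w
Q(U) = (-5 + U)/(-4 + U) (Q(U) = (U - 5)/(U - 4) = (-5 + U)/(-4 + U))
g = -60 (g = 4*(0 - 15) = 4*(-15) = -60)
-4845 - (g - 16*Q(6 - 1*5)) = -4845 - (-60 - 16*(-5 + (6 - 1*5))/(-4 + (6 - 1*5))) = -4845 - (-60 - 16*(-5 + (6 - 5))/(-4 + (6 - 5))) = -4845 - (-60 - 16*(-5 + 1)/(-4 + 1)) = -4845 - (-60 - 16*(-4)/(-3)) = -4845 - (-60 - (-16)*(-4)/3) = -4845 - (-60 - 16*4/3) = -4845 - (-60 - 64/3) = -4845 - 1*(-244/3) = -4845 + 244/3 = -14291/3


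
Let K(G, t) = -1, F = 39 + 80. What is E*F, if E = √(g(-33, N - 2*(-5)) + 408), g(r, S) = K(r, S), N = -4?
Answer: 119*√407 ≈ 2400.7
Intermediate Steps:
F = 119
g(r, S) = -1
E = √407 (E = √(-1 + 408) = √407 ≈ 20.174)
E*F = √407*119 = 119*√407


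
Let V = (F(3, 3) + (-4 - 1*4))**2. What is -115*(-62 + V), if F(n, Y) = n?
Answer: 4255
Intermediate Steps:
V = 25 (V = (3 + (-4 - 1*4))**2 = (3 + (-4 - 4))**2 = (3 - 8)**2 = (-5)**2 = 25)
-115*(-62 + V) = -115*(-62 + 25) = -115*(-37) = 4255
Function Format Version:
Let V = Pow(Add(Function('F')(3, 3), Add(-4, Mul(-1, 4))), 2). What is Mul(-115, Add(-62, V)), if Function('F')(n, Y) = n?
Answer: 4255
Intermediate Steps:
V = 25 (V = Pow(Add(3, Add(-4, Mul(-1, 4))), 2) = Pow(Add(3, Add(-4, -4)), 2) = Pow(Add(3, -8), 2) = Pow(-5, 2) = 25)
Mul(-115, Add(-62, V)) = Mul(-115, Add(-62, 25)) = Mul(-115, -37) = 4255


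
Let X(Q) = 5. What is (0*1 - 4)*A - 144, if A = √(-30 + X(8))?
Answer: -144 - 20*I ≈ -144.0 - 20.0*I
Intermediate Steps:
A = 5*I (A = √(-30 + 5) = √(-25) = 5*I ≈ 5.0*I)
(0*1 - 4)*A - 144 = (0*1 - 4)*(5*I) - 144 = (0 - 4)*(5*I) - 144 = -20*I - 144 = -144 - 20*I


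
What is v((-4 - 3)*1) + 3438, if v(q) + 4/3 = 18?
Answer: 10364/3 ≈ 3454.7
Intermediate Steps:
v(q) = 50/3 (v(q) = -4/3 + 18 = 50/3)
v((-4 - 3)*1) + 3438 = 50/3 + 3438 = 10364/3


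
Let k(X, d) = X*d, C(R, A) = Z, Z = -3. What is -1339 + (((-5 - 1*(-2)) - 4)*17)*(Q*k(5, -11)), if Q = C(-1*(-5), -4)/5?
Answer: -5266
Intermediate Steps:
C(R, A) = -3
Q = -⅗ (Q = -3/5 = -3*⅕ = -⅗ ≈ -0.60000)
-1339 + (((-5 - 1*(-2)) - 4)*17)*(Q*k(5, -11)) = -1339 + (((-5 - 1*(-2)) - 4)*17)*(-3*(-11)) = -1339 + (((-5 + 2) - 4)*17)*(-⅗*(-55)) = -1339 + ((-3 - 4)*17)*33 = -1339 - 7*17*33 = -1339 - 119*33 = -1339 - 3927 = -5266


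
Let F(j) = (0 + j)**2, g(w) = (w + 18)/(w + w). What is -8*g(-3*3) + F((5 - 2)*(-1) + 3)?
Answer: 4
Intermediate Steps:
g(w) = (18 + w)/(2*w) (g(w) = (18 + w)/((2*w)) = (18 + w)*(1/(2*w)) = (18 + w)/(2*w))
F(j) = j**2
-8*g(-3*3) + F((5 - 2)*(-1) + 3) = -4*(18 - 3*3)/((-3*3)) + ((5 - 2)*(-1) + 3)**2 = -4*(18 - 9)/(-9) + (3*(-1) + 3)**2 = -4*(-1)*9/9 + (-3 + 3)**2 = -8*(-1/2) + 0**2 = 4 + 0 = 4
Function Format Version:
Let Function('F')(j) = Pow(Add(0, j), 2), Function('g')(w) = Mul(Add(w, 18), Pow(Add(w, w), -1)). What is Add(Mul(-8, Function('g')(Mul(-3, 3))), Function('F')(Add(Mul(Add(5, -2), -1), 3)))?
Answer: 4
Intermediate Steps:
Function('g')(w) = Mul(Rational(1, 2), Pow(w, -1), Add(18, w)) (Function('g')(w) = Mul(Add(18, w), Pow(Mul(2, w), -1)) = Mul(Add(18, w), Mul(Rational(1, 2), Pow(w, -1))) = Mul(Rational(1, 2), Pow(w, -1), Add(18, w)))
Function('F')(j) = Pow(j, 2)
Add(Mul(-8, Function('g')(Mul(-3, 3))), Function('F')(Add(Mul(Add(5, -2), -1), 3))) = Add(Mul(-8, Mul(Rational(1, 2), Pow(Mul(-3, 3), -1), Add(18, Mul(-3, 3)))), Pow(Add(Mul(Add(5, -2), -1), 3), 2)) = Add(Mul(-8, Mul(Rational(1, 2), Pow(-9, -1), Add(18, -9))), Pow(Add(Mul(3, -1), 3), 2)) = Add(Mul(-8, Mul(Rational(1, 2), Rational(-1, 9), 9)), Pow(Add(-3, 3), 2)) = Add(Mul(-8, Rational(-1, 2)), Pow(0, 2)) = Add(4, 0) = 4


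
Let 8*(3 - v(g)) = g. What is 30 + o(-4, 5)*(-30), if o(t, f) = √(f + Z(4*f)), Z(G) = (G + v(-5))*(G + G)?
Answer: 30 - 150*√38 ≈ -894.66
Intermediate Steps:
v(g) = 3 - g/8
Z(G) = 2*G*(29/8 + G) (Z(G) = (G + (3 - ⅛*(-5)))*(G + G) = (G + (3 + 5/8))*(2*G) = (G + 29/8)*(2*G) = (29/8 + G)*(2*G) = 2*G*(29/8 + G))
o(t, f) = √(f + f*(29 + 32*f)) (o(t, f) = √(f + (4*f)*(29 + 8*(4*f))/4) = √(f + (4*f)*(29 + 32*f)/4) = √(f + f*(29 + 32*f)))
30 + o(-4, 5)*(-30) = 30 + (√2*√(5*(15 + 16*5)))*(-30) = 30 + (√2*√(5*(15 + 80)))*(-30) = 30 + (√2*√(5*95))*(-30) = 30 + (√2*√475)*(-30) = 30 + (√2*(5*√19))*(-30) = 30 + (5*√38)*(-30) = 30 - 150*√38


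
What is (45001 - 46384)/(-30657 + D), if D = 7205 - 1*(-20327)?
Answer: 1383/3125 ≈ 0.44256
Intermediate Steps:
D = 27532 (D = 7205 + 20327 = 27532)
(45001 - 46384)/(-30657 + D) = (45001 - 46384)/(-30657 + 27532) = -1383/(-3125) = -1383*(-1/3125) = 1383/3125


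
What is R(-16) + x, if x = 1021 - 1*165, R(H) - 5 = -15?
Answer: 846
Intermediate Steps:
R(H) = -10 (R(H) = 5 - 15 = -10)
x = 856 (x = 1021 - 165 = 856)
R(-16) + x = -10 + 856 = 846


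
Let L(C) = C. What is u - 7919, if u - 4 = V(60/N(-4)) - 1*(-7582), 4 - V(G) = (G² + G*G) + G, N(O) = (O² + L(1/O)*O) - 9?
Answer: -449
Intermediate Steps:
N(O) = -8 + O² (N(O) = (O² + O/O) - 9 = (O² + 1) - 9 = (1 + O²) - 9 = -8 + O²)
V(G) = 4 - G - 2*G² (V(G) = 4 - ((G² + G*G) + G) = 4 - ((G² + G²) + G) = 4 - (2*G² + G) = 4 - (G + 2*G²) = 4 + (-G - 2*G²) = 4 - G - 2*G²)
u = 7470 (u = 4 + ((4 - 60/(-8 + (-4)²) - 2*3600/(-8 + (-4)²)²) - 1*(-7582)) = 4 + ((4 - 60/(-8 + 16) - 2*3600/(-8 + 16)²) + 7582) = 4 + ((4 - 60/8 - 2*(60/8)²) + 7582) = 4 + ((4 - 60/8 - 2*(60*(⅛))²) + 7582) = 4 + ((4 - 1*15/2 - 2*(15/2)²) + 7582) = 4 + ((4 - 15/2 - 2*225/4) + 7582) = 4 + ((4 - 15/2 - 225/2) + 7582) = 4 + (-116 + 7582) = 4 + 7466 = 7470)
u - 7919 = 7470 - 7919 = -449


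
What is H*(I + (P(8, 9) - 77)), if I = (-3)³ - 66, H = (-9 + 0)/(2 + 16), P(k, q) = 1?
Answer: 169/2 ≈ 84.500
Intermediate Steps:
H = -½ (H = -9/18 = -9*1/18 = -½ ≈ -0.50000)
I = -93 (I = -27 - 66 = -93)
H*(I + (P(8, 9) - 77)) = -(-93 + (1 - 77))/2 = -(-93 - 76)/2 = -½*(-169) = 169/2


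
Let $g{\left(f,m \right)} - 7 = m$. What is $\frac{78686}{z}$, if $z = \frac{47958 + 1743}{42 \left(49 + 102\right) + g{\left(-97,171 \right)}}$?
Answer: $\frac{513032720}{49701} \approx 10322.0$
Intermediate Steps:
$g{\left(f,m \right)} = 7 + m$
$z = \frac{49701}{6520}$ ($z = \frac{47958 + 1743}{42 \left(49 + 102\right) + \left(7 + 171\right)} = \frac{49701}{42 \cdot 151 + 178} = \frac{49701}{6342 + 178} = \frac{49701}{6520} \approx 7.6229$)
$\frac{78686}{z} = \frac{78686}{\frac{49701}{6520}} = 78686 \cdot \frac{6520}{49701} = \frac{513032720}{49701}$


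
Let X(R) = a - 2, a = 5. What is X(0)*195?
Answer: 585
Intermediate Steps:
X(R) = 3 (X(R) = 5 - 2 = 3)
X(0)*195 = 3*195 = 585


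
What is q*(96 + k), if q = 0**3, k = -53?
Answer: 0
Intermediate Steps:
q = 0
q*(96 + k) = 0*(96 - 53) = 0*43 = 0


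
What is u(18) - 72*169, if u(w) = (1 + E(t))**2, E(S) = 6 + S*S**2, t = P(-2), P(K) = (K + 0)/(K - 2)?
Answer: -775503/64 ≈ -12117.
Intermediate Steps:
P(K) = K/(-2 + K)
t = 1/2 (t = -2/(-2 - 2) = -2/(-4) = -2*(-1/4) = 1/2 ≈ 0.50000)
E(S) = 6 + S**3
u(w) = 3249/64 (u(w) = (1 + (6 + (1/2)**3))**2 = (1 + (6 + 1/8))**2 = (1 + 49/8)**2 = (57/8)**2 = 3249/64)
u(18) - 72*169 = 3249/64 - 72*169 = 3249/64 - 12168 = -775503/64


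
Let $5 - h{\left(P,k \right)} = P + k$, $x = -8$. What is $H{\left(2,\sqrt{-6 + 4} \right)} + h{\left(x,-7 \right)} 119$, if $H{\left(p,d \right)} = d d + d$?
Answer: $2378 + i \sqrt{2} \approx 2378.0 + 1.4142 i$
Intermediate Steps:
$H{\left(p,d \right)} = d + d^{2}$ ($H{\left(p,d \right)} = d^{2} + d = d + d^{2}$)
$h{\left(P,k \right)} = 5 - P - k$ ($h{\left(P,k \right)} = 5 - \left(P + k\right) = 5 - P - k$)
$H{\left(2,\sqrt{-6 + 4} \right)} + h{\left(x,-7 \right)} 119 = \sqrt{-6 + 4} \left(1 + \sqrt{-6 + 4}\right) + \left(5 - -8 - -7\right) 119 = \sqrt{-2} \left(1 + \sqrt{-2}\right) + \left(5 + 8 + 7\right) 119 = i \sqrt{2} \left(1 + i \sqrt{2}\right) + 20 \cdot 119 = i \sqrt{2} \left(1 + i \sqrt{2}\right) + 2380 = 2380 + i \sqrt{2} \left(1 + i \sqrt{2}\right)$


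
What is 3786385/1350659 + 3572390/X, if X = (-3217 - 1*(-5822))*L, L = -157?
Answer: -655301207157/110479854223 ≈ -5.9314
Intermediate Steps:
X = -408985 (X = (-3217 - 1*(-5822))*(-157) = (-3217 + 5822)*(-157) = 2605*(-157) = -408985)
3786385/1350659 + 3572390/X = 3786385/1350659 + 3572390/(-408985) = 3786385*(1/1350659) + 3572390*(-1/408985) = 3786385/1350659 - 714478/81797 = -655301207157/110479854223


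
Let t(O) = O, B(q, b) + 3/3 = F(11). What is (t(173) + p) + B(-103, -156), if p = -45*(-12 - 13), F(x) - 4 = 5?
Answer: 1306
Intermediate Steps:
F(x) = 9 (F(x) = 4 + 5 = 9)
B(q, b) = 8 (B(q, b) = -1 + 9 = 8)
p = 1125 (p = -45*(-25) = 1125)
(t(173) + p) + B(-103, -156) = (173 + 1125) + 8 = 1298 + 8 = 1306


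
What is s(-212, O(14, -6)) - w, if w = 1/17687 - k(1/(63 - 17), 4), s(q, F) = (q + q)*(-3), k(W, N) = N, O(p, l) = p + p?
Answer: 22568611/17687 ≈ 1276.0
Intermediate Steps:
O(p, l) = 2*p
s(q, F) = -6*q (s(q, F) = (2*q)*(-3) = -6*q)
w = -70747/17687 (w = 1/17687 - 1*4 = 1/17687 - 4 = -70747/17687 ≈ -3.9999)
s(-212, O(14, -6)) - w = -6*(-212) - 1*(-70747/17687) = 1272 + 70747/17687 = 22568611/17687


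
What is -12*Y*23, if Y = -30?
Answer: 8280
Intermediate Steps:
-12*Y*23 = -12*(-30)*23 = 360*23 = 8280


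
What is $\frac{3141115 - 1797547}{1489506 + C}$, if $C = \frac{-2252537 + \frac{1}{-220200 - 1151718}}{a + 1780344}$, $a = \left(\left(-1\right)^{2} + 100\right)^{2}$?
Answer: $\frac{3300449150421226080}{3658939971943680893} \approx 0.90202$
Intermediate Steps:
$a = 10201$ ($a = \left(1 + 100\right)^{2} = 101^{2} = 10201$)
$C = - \frac{3090296055967}{2456480915310}$ ($C = \frac{-2252537 + \frac{1}{-220200 - 1151718}}{10201 + 1780344} = \frac{-2252537 + \frac{1}{-1371918}}{1790545} = \left(-2252537 - \frac{1}{1371918}\right) \frac{1}{1790545} = \left(- \frac{3090296055967}{1371918}\right) \frac{1}{1790545} = - \frac{3090296055967}{2456480915310} \approx -1.258$)
$\frac{3141115 - 1797547}{1489506 + C} = \frac{3141115 - 1797547}{1489506 - \frac{3090296055967}{2456480915310}} = \frac{1343568}{\frac{3658939971943680893}{2456480915310}} = 1343568 \cdot \frac{2456480915310}{3658939971943680893} = \frac{3300449150421226080}{3658939971943680893}$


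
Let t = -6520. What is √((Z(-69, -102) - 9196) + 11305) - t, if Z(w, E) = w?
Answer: 6520 + 2*√510 ≈ 6565.2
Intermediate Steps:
√((Z(-69, -102) - 9196) + 11305) - t = √((-69 - 9196) + 11305) - 1*(-6520) = √(-9265 + 11305) + 6520 = √2040 + 6520 = 2*√510 + 6520 = 6520 + 2*√510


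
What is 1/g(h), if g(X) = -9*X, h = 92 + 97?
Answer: -1/1701 ≈ -0.00058789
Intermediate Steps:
h = 189
1/g(h) = 1/(-9*189) = 1/(-1701) = -1/1701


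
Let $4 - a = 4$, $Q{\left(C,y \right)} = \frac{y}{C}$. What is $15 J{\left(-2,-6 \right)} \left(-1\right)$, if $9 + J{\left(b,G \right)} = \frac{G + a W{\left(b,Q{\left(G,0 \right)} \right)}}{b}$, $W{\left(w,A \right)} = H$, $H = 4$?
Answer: $90$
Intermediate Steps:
$a = 0$ ($a = 4 - 4 = 0$)
$W{\left(w,A \right)} = 4$
$J{\left(b,G \right)} = -9 + \frac{G}{b}$ ($J{\left(b,G \right)} = -9 + \frac{G + 0 \cdot 4}{b} = -9 + \frac{G + 0}{b} = -9 + \frac{G}{b}$)
$15 J{\left(-2,-6 \right)} \left(-1\right) = 15 \left(-9 - \frac{6}{-2}\right) \left(-1\right) = 15 \left(-9 - -3\right) \left(-1\right) = 15 \left(-9 + 3\right) \left(-1\right) = 15 \left(-6\right) \left(-1\right) = \left(-90\right) \left(-1\right) = 90$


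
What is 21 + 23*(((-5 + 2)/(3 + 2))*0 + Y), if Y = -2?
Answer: -25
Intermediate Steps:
21 + 23*(((-5 + 2)/(3 + 2))*0 + Y) = 21 + 23*(((-5 + 2)/(3 + 2))*0 - 2) = 21 + 23*(-3/5*0 - 2) = 21 + 23*(-3*⅕*0 - 2) = 21 + 23*(-⅗*0 - 2) = 21 + 23*(0 - 2) = 21 + 23*(-2) = 21 - 46 = -25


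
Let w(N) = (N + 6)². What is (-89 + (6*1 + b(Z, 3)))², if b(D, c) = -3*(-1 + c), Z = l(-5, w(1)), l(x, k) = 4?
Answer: 7921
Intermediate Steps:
w(N) = (6 + N)²
Z = 4
b(D, c) = 3 - 3*c
(-89 + (6*1 + b(Z, 3)))² = (-89 + (6*1 + (3 - 3*3)))² = (-89 + (6 + (3 - 9)))² = (-89 + (6 - 6))² = (-89 + 0)² = (-89)² = 7921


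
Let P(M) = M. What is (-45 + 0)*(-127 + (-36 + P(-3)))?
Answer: 7470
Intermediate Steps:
(-45 + 0)*(-127 + (-36 + P(-3))) = (-45 + 0)*(-127 + (-36 - 3)) = -45*(-127 - 39) = -45*(-166) = 7470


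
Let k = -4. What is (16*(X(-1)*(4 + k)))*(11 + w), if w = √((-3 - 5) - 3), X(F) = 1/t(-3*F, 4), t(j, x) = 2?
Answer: 0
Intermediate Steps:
X(F) = ½ (X(F) = 1/2 = ½)
w = I*√11 (w = √(-8 - 3) = √(-11) = I*√11 ≈ 3.3166*I)
(16*(X(-1)*(4 + k)))*(11 + w) = (16*((4 - 4)/2))*(11 + I*√11) = (16*((½)*0))*(11 + I*√11) = (16*0)*(11 + I*√11) = 0*(11 + I*√11) = 0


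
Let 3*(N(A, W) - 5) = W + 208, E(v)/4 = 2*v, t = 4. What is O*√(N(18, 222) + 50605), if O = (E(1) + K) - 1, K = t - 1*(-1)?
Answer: 8*√114195 ≈ 2703.4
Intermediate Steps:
E(v) = 8*v (E(v) = 4*(2*v) = 8*v)
K = 5 (K = 4 - 1*(-1) = 4 + 1 = 5)
N(A, W) = 223/3 + W/3 (N(A, W) = 5 + (W + 208)/3 = 5 + (208 + W)/3 = 5 + (208/3 + W/3) = 223/3 + W/3)
O = 12 (O = (8*1 + 5) - 1 = (8 + 5) - 1 = 13 - 1 = 12)
O*√(N(18, 222) + 50605) = 12*√((223/3 + (⅓)*222) + 50605) = 12*√((223/3 + 74) + 50605) = 12*√(445/3 + 50605) = 12*√(152260/3) = 12*(2*√114195/3) = 8*√114195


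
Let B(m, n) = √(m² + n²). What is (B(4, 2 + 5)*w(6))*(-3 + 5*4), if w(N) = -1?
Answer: -17*√65 ≈ -137.06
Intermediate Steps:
(B(4, 2 + 5)*w(6))*(-3 + 5*4) = (√(4² + (2 + 5)²)*(-1))*(-3 + 5*4) = (√(16 + 7²)*(-1))*(-3 + 20) = (√(16 + 49)*(-1))*17 = (√65*(-1))*17 = -√65*17 = -17*√65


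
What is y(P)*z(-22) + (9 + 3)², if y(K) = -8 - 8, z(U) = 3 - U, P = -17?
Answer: -256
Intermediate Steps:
y(K) = -16
y(P)*z(-22) + (9 + 3)² = -16*(3 - 1*(-22)) + (9 + 3)² = -16*(3 + 22) + 12² = -16*25 + 144 = -400 + 144 = -256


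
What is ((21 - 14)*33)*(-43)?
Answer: -9933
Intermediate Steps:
((21 - 14)*33)*(-43) = (7*33)*(-43) = 231*(-43) = -9933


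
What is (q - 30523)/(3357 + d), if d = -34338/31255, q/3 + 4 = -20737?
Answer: -2898776230/104888697 ≈ -27.637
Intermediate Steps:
q = -62223 (q = -12 + 3*(-20737) = -12 - 62211 = -62223)
d = -34338/31255 (d = -34338*1/31255 = -34338/31255 ≈ -1.0986)
(q - 30523)/(3357 + d) = (-62223 - 30523)/(3357 - 34338/31255) = -92746/104888697/31255 = -92746*31255/104888697 = -2898776230/104888697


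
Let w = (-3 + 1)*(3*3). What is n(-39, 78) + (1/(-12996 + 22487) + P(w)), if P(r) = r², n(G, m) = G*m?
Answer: -25796537/9491 ≈ -2718.0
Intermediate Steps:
w = -18 (w = -2*9 = -18)
n(-39, 78) + (1/(-12996 + 22487) + P(w)) = -39*78 + (1/(-12996 + 22487) + (-18)²) = -3042 + (1/9491 + 324) = -3042 + 3075085/9491 = -25796537/9491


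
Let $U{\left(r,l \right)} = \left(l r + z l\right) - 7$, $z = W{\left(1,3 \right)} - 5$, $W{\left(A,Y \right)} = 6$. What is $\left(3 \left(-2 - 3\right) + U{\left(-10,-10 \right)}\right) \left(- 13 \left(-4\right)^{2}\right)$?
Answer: $-14144$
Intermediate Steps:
$z = 1$ ($z = 6 - 5 = 1$)
$U{\left(r,l \right)} = -7 + l + l r$ ($U{\left(r,l \right)} = \left(l r + 1 l\right) - 7 = \left(l r + l\right) - 7 = \left(l + l r\right) - 7 = -7 + l + l r$)
$\left(3 \left(-2 - 3\right) + U{\left(-10,-10 \right)}\right) \left(- 13 \left(-4\right)^{2}\right) = \left(3 \left(-2 - 3\right) - -83\right) \left(- 13 \left(-4\right)^{2}\right) = \left(3 \left(-5\right) - -83\right) \left(\left(-13\right) 16\right) = \left(-15 + 83\right) \left(-208\right) = 68 \left(-208\right) = -14144$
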